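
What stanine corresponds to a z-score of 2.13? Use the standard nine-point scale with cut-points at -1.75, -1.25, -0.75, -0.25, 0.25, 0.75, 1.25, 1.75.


Stanine boundaries: [-1.75, -1.25, -0.75, -0.25, 0.25, 0.75, 1.25, 1.75]
z = 2.13
Check each boundary:
  z >= -1.75 -> could be stanine 2
  z >= -1.25 -> could be stanine 3
  z >= -0.75 -> could be stanine 4
  z >= -0.25 -> could be stanine 5
  z >= 0.25 -> could be stanine 6
  z >= 0.75 -> could be stanine 7
  z >= 1.25 -> could be stanine 8
  z >= 1.75 -> could be stanine 9
Highest qualifying boundary gives stanine = 9

9


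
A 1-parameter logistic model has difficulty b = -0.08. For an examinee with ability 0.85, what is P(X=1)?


theta - b = 0.85 - -0.08 = 0.93
exp(-(theta - b)) = exp(-0.93) = 0.3946
P = 1 / (1 + 0.3946)
P = 0.7171

0.7171


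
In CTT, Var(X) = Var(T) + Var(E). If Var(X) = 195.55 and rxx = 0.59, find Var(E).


var_true = rxx * var_obs = 0.59 * 195.55 = 115.3745
var_error = var_obs - var_true
var_error = 195.55 - 115.3745
var_error = 80.1755

80.1755


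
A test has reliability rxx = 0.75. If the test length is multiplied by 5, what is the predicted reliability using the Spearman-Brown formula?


r_new = (n * rxx) / (1 + (n-1) * rxx)
r_new = (5 * 0.75) / (1 + 4 * 0.75)
r_new = 3.75 / 4.0
r_new = 0.9375

0.9375


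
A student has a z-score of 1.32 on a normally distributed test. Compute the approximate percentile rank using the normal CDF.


CDF(z) = 0.5 * (1 + erf(z/sqrt(2)))
erf(0.9334) = 0.8132
CDF = 0.9066
Percentile rank = 0.9066 * 100 = 90.66

90.66


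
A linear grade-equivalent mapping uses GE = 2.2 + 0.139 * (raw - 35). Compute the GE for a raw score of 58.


raw - median = 58 - 35 = 23
slope * diff = 0.139 * 23 = 3.197
GE = 2.2 + 3.197
GE = 5.397

5.397


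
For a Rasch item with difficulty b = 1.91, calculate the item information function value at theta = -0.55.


P = 1/(1+exp(-(-0.55-1.91))) = 0.0787
I = P*(1-P) = 0.0787 * 0.9213
I = 0.0725

0.0725


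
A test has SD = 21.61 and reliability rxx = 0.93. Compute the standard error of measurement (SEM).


SEM = SD * sqrt(1 - rxx)
SEM = 21.61 * sqrt(1 - 0.93)
SEM = 21.61 * sqrt(0.07) = 21.61 * 0.264575
SEM = 5.7175

5.7175


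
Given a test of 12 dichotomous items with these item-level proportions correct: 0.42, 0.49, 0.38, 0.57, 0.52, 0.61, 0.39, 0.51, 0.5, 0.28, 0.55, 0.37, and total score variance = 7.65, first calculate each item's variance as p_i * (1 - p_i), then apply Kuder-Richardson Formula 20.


For each item, compute p_i * q_i:
  Item 1: 0.42 * 0.58 = 0.2436
  Item 2: 0.49 * 0.51 = 0.2499
  Item 3: 0.38 * 0.62 = 0.2356
  Item 4: 0.57 * 0.43 = 0.2451
  Item 5: 0.52 * 0.48 = 0.2496
  Item 6: 0.61 * 0.39 = 0.2379
  Item 7: 0.39 * 0.61 = 0.2379
  Item 8: 0.51 * 0.49 = 0.2499
  Item 9: 0.5 * 0.5 = 0.25
  Item 10: 0.28 * 0.72 = 0.2016
  Item 11: 0.55 * 0.45 = 0.2475
  Item 12: 0.37 * 0.63 = 0.2331
Sum(p_i * q_i) = 0.2436 + 0.2499 + 0.2356 + 0.2451 + 0.2496 + 0.2379 + 0.2379 + 0.2499 + 0.25 + 0.2016 + 0.2475 + 0.2331 = 2.8817
KR-20 = (k/(k-1)) * (1 - Sum(p_i*q_i) / Var_total)
= (12/11) * (1 - 2.8817/7.65)
= 1.0909 * 0.6233
KR-20 = 0.68

0.68


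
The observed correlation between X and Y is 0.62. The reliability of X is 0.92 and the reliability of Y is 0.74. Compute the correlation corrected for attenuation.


r_corrected = rxy / sqrt(rxx * ryy)
= 0.62 / sqrt(0.92 * 0.74)
= 0.62 / sqrt(0.6808)
= 0.62 / 0.825106
r_corrected = 0.7514

0.7514


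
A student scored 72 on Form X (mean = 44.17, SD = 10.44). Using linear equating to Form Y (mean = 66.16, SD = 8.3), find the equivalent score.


slope = SD_Y / SD_X = 8.3 / 10.44 ~ 0.795
intercept = mean_Y - slope * mean_X = 66.16 - (8.3 / 10.44) * 44.17 ~ 31.044
Y = slope * X + intercept. To avoid rounding drift from the rounded slope/intercept, evaluate the equivalent form Y = mean_Y + SD_Y * (X - mean_X) / SD_X at full precision:
Y = 66.16 + 8.3 * (72 - 44.17) / 10.44
Y = 66.16 + 8.3 * 27.83 / 10.44
Y = 66.16 + 230.989 / 10.44
Y = 66.16 + 22.1254
Y = 88.2854

88.2854


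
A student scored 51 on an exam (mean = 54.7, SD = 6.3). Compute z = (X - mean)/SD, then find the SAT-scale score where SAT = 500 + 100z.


z = (X - mean) / SD = (51 - 54.7) / 6.3
z = -3.7 / 6.3
z = -0.5873
SAT-scale = SAT = 500 + 100z
Carry z at full precision (z = -3.7 / 6.3) into the conversion:
SAT-scale = 500 + 100 * (-3.7 / 6.3) = 500 + -370 / 6.3
SAT-scale = 500 + -58.7302
SAT-scale = 441.2698

441.2698


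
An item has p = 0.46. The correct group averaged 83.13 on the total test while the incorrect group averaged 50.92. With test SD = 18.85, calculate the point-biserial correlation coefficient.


q = 1 - p = 0.54
rpb = ((M1 - M0) / SD) * sqrt(p * q)
rpb = ((83.13 - 50.92) / 18.85) * sqrt(0.46 * 0.54)
rpb = 0.8516

0.8516


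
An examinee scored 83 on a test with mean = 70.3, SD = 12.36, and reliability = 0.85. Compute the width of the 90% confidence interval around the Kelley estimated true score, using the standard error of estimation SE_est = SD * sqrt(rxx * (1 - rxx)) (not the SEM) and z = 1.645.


True score estimate = 0.85*83 + 0.15*70.3 = 81.095
SE_est = SD * sqrt(rxx * (1 - rxx)) = 12.36 * sqrt(0.85 * 0.15) = 12.36 * sqrt(0.1275) = 4.413403
CI = T_est +/- z * SE_est, so width = 2 * z * SE_est = 2 * 1.645 * 4.413403
Width = 14.5201

14.5201


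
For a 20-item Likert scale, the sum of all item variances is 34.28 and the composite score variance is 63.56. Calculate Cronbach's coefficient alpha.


alpha = (k/(k-1)) * (1 - sum(si^2)/s_total^2)
= (20/19) * (1 - 34.28/63.56)
alpha = 0.4849

0.4849


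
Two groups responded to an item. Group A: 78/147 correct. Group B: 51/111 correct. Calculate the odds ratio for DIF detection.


Odds_A = 78/69 = 1.1304
Odds_B = 51/60 = 0.85
OR = Odds_A / Odds_B = 1.1304 / 0.85
Exactly, OR = (78 * 60) / (69 * 51) = 4680 / 3519
OR = 1.3299

1.3299


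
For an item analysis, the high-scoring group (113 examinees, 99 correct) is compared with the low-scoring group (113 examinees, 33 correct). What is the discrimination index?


p_upper = 99/113 = 0.8761
p_lower = 33/113 = 0.292
D = 0.8761 - 0.292 = 0.5841

0.5841


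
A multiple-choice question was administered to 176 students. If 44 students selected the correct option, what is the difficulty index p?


Item difficulty p = number correct / total examinees
p = 44 / 176
p = 0.25

0.25


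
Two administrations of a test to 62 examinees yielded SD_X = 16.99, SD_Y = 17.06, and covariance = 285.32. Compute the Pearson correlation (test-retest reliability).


r = cov(X,Y) / (SD_X * SD_Y)
r = 285.32 / (16.99 * 17.06)
r = 285.32 / 289.8494
r = 0.9844

0.9844


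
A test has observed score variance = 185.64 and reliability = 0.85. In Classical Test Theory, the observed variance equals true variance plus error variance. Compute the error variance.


var_true = rxx * var_obs = 0.85 * 185.64 = 157.794
var_error = var_obs - var_true
var_error = 185.64 - 157.794
var_error = 27.846

27.846


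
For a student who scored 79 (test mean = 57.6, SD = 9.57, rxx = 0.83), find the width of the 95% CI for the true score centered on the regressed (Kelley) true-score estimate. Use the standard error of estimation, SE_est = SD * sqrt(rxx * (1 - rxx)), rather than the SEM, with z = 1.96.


True score estimate = 0.83*79 + 0.17*57.6 = 75.362
SE_est = SD * sqrt(rxx * (1 - rxx)) = 9.57 * sqrt(0.83 * 0.17) = 9.57 * sqrt(0.1411) = 3.594806
CI = T_est +/- z * SE_est, so width = 2 * z * SE_est = 2 * 1.96 * 3.594806
Width = 14.0916

14.0916


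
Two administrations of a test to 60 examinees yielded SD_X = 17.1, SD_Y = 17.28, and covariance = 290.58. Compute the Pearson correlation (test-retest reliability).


r = cov(X,Y) / (SD_X * SD_Y)
r = 290.58 / (17.1 * 17.28)
r = 290.58 / 295.488
r = 0.9834

0.9834


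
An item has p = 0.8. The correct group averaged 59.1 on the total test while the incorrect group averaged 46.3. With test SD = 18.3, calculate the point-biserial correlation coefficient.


q = 1 - p = 0.2
rpb = ((M1 - M0) / SD) * sqrt(p * q)
rpb = ((59.1 - 46.3) / 18.3) * sqrt(0.8 * 0.2)
rpb = 0.2798

0.2798


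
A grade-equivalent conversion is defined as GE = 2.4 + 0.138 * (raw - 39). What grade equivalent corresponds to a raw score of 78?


raw - median = 78 - 39 = 39
slope * diff = 0.138 * 39 = 5.382
GE = 2.4 + 5.382
GE = 7.782

7.782


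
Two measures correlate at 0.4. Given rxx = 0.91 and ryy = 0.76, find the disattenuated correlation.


r_corrected = rxy / sqrt(rxx * ryy)
= 0.4 / sqrt(0.91 * 0.76)
= 0.4 / sqrt(0.6916)
= 0.4 / 0.831625
r_corrected = 0.481

0.481


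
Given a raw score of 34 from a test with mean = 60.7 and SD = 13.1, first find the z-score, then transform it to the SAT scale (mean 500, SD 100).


z = (X - mean) / SD = (34 - 60.7) / 13.1
z = -26.7 / 13.1
z = -2.0382
SAT-scale = SAT = 500 + 100z
Carry z at full precision (z = -26.7 / 13.1) into the conversion:
SAT-scale = 500 + 100 * (-26.7 / 13.1) = 500 + -2670 / 13.1
SAT-scale = 500 + -203.8168
SAT-scale = 296.1832

296.1832


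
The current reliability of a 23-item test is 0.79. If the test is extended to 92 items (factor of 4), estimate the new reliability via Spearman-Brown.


r_new = (n * rxx) / (1 + (n-1) * rxx)
r_new = (4 * 0.79) / (1 + 3 * 0.79)
r_new = 3.16 / 3.37
r_new = 0.9377

0.9377


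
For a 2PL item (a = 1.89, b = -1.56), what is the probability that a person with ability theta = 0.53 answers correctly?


a*(theta - b) = 1.89 * (0.53 - -1.56) = 3.9501
exp(-3.9501) = 0.0193
P = 1 / (1 + 0.0193)
P = 0.9811

0.9811


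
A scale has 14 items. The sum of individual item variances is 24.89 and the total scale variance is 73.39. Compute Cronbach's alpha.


alpha = (k/(k-1)) * (1 - sum(si^2)/s_total^2)
= (14/13) * (1 - 24.89/73.39)
alpha = 0.7117

0.7117


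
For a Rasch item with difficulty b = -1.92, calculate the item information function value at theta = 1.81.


P = 1/(1+exp(-(1.81--1.92))) = 0.9766
I = P*(1-P) = 0.9766 * 0.0234
I = 0.0229

0.0229


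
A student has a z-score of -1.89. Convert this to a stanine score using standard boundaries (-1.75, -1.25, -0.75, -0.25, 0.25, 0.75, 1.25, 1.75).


Stanine boundaries: [-1.75, -1.25, -0.75, -0.25, 0.25, 0.75, 1.25, 1.75]
z = -1.89
Check each boundary:
  z < -1.75
  z < -1.25
  z < -0.75
  z < -0.25
  z < 0.25
  z < 0.75
  z < 1.25
  z < 1.75
Highest qualifying boundary gives stanine = 1

1


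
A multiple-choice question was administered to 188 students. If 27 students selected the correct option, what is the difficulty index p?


Item difficulty p = number correct / total examinees
p = 27 / 188
p = 0.1436

0.1436


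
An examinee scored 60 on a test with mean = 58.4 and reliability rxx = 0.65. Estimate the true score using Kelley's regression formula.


T_est = rxx * X + (1 - rxx) * mean
T_est = 0.65 * 60 + 0.35 * 58.4
T_est = 39.0 + 20.44
T_est = 59.44

59.44


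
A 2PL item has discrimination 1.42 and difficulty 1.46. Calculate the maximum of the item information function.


For 2PL, max info at theta = b = 1.46
I_max = a^2 / 4 = 1.42^2 / 4
= 2.0164 / 4
I_max = 0.5041

0.5041


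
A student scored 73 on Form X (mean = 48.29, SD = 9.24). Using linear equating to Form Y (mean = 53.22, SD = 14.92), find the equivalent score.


slope = SD_Y / SD_X = 14.92 / 9.24 ~ 1.6147
intercept = mean_Y - slope * mean_X = 53.22 - (14.92 / 9.24) * 48.29 ~ -24.7548
Y = slope * X + intercept. To avoid rounding drift from the rounded slope/intercept, evaluate the equivalent form Y = mean_Y + SD_Y * (X - mean_X) / SD_X at full precision:
Y = 53.22 + 14.92 * (73 - 48.29) / 9.24
Y = 53.22 + 14.92 * 24.71 / 9.24
Y = 53.22 + 368.6732 / 9.24
Y = 53.22 + 39.8997
Y = 93.1197

93.1197


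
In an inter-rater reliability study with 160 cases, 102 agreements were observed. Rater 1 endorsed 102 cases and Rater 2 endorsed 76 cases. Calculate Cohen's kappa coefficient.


P_o = 102/160 = 0.6375
P_e = (102*76 + 58*84) / 25600 = 0.493125
kappa = (P_o - P_e) / (1 - P_e)
kappa = (0.6375 - 0.493125) / (1 - 0.493125)
kappa = 0.2848

0.2848


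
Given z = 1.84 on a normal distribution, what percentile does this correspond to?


CDF(z) = 0.5 * (1 + erf(z/sqrt(2)))
erf(1.3011) = 0.9342
CDF = 0.9671
Percentile rank = 0.9671 * 100 = 96.71

96.71


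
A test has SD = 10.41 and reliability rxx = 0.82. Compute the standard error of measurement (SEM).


SEM = SD * sqrt(1 - rxx)
SEM = 10.41 * sqrt(1 - 0.82)
SEM = 10.41 * sqrt(0.18) = 10.41 * 0.424264
SEM = 4.4166

4.4166


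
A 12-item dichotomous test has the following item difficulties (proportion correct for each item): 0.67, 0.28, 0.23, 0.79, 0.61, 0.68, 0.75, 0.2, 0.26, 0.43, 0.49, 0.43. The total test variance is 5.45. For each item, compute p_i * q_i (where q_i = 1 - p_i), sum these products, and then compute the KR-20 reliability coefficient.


For each item, compute p_i * q_i:
  Item 1: 0.67 * 0.33 = 0.2211
  Item 2: 0.28 * 0.72 = 0.2016
  Item 3: 0.23 * 0.77 = 0.1771
  Item 4: 0.79 * 0.21 = 0.1659
  Item 5: 0.61 * 0.39 = 0.2379
  Item 6: 0.68 * 0.32 = 0.2176
  Item 7: 0.75 * 0.25 = 0.1875
  Item 8: 0.2 * 0.8 = 0.16
  Item 9: 0.26 * 0.74 = 0.1924
  Item 10: 0.43 * 0.57 = 0.2451
  Item 11: 0.49 * 0.51 = 0.2499
  Item 12: 0.43 * 0.57 = 0.2451
Sum(p_i * q_i) = 0.2211 + 0.2016 + 0.1771 + 0.1659 + 0.2379 + 0.2176 + 0.1875 + 0.16 + 0.1924 + 0.2451 + 0.2499 + 0.2451 = 2.5012
KR-20 = (k/(k-1)) * (1 - Sum(p_i*q_i) / Var_total)
= (12/11) * (1 - 2.5012/5.45)
= 1.0909 * 0.5411
KR-20 = 0.5903

0.5903


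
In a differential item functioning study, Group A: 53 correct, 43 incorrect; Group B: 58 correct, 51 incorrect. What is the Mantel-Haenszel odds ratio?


Odds_A = 53/43 = 1.2326
Odds_B = 58/51 = 1.1373
OR = Odds_A / Odds_B = 1.2326 / 1.1373
Exactly, OR = (53 * 51) / (43 * 58) = 2703 / 2494
OR = 1.0838

1.0838


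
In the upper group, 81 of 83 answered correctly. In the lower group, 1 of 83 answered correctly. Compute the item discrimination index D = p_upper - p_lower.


p_upper = 81/83 = 0.9759
p_lower = 1/83 = 0.012
D = 0.9759 - 0.012 = 0.9639

0.9639


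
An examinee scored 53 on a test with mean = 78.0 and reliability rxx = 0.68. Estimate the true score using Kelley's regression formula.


T_est = rxx * X + (1 - rxx) * mean
T_est = 0.68 * 53 + 0.32 * 78.0
T_est = 36.04 + 24.96
T_est = 61.0

61.0


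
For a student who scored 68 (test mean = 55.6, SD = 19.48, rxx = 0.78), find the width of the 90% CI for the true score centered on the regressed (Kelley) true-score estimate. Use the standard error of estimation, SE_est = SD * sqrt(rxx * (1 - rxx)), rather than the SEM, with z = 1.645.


True score estimate = 0.78*68 + 0.22*55.6 = 65.272
SE_est = SD * sqrt(rxx * (1 - rxx)) = 19.48 * sqrt(0.78 * 0.22) = 19.48 * sqrt(0.1716) = 8.069518
CI = T_est +/- z * SE_est, so width = 2 * z * SE_est = 2 * 1.645 * 8.069518
Width = 26.5487

26.5487


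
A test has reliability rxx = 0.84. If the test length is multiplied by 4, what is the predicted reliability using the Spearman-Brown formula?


r_new = (n * rxx) / (1 + (n-1) * rxx)
r_new = (4 * 0.84) / (1 + 3 * 0.84)
r_new = 3.36 / 3.52
r_new = 0.9545

0.9545


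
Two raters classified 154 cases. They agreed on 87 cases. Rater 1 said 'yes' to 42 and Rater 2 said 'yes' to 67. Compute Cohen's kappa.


P_o = 87/154 = 0.564935
P_e = (42*67 + 112*87) / 23716 = 0.529516
kappa = (P_o - P_e) / (1 - P_e)
kappa = (0.564935 - 0.529516) / (1 - 0.529516)
kappa = 0.0753

0.0753


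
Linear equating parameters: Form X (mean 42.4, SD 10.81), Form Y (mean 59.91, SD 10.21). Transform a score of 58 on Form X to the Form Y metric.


slope = SD_Y / SD_X = 10.21 / 10.81 ~ 0.9445
intercept = mean_Y - slope * mean_X = 59.91 - (10.21 / 10.81) * 42.4 ~ 19.8634
Y = slope * X + intercept. To avoid rounding drift from the rounded slope/intercept, evaluate the equivalent form Y = mean_Y + SD_Y * (X - mean_X) / SD_X at full precision:
Y = 59.91 + 10.21 * (58 - 42.4) / 10.81
Y = 59.91 + 10.21 * 15.6 / 10.81
Y = 59.91 + 159.276 / 10.81
Y = 59.91 + 14.7341
Y = 74.6441

74.6441


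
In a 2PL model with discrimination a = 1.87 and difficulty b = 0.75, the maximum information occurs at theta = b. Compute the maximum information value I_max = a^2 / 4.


For 2PL, max info at theta = b = 0.75
I_max = a^2 / 4 = 1.87^2 / 4
= 3.4969 / 4
I_max = 0.8742

0.8742


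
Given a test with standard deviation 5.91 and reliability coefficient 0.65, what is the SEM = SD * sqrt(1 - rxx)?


SEM = SD * sqrt(1 - rxx)
SEM = 5.91 * sqrt(1 - 0.65)
SEM = 5.91 * sqrt(0.35) = 5.91 * 0.591608
SEM = 3.4964

3.4964


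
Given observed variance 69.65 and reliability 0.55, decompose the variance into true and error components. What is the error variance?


var_true = rxx * var_obs = 0.55 * 69.65 = 38.3075
var_error = var_obs - var_true
var_error = 69.65 - 38.3075
var_error = 31.3425

31.3425


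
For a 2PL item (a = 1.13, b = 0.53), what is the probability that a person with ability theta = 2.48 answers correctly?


a*(theta - b) = 1.13 * (2.48 - 0.53) = 2.2035
exp(-2.2035) = 0.1104
P = 1 / (1 + 0.1104)
P = 0.9006

0.9006


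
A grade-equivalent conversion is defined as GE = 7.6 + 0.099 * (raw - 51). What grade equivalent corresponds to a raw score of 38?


raw - median = 38 - 51 = -13
slope * diff = 0.099 * -13 = -1.287
GE = 7.6 + -1.287
GE = 6.313

6.313


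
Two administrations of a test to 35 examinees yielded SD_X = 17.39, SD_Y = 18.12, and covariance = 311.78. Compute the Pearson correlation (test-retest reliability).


r = cov(X,Y) / (SD_X * SD_Y)
r = 311.78 / (17.39 * 18.12)
r = 311.78 / 315.1068
r = 0.9894

0.9894


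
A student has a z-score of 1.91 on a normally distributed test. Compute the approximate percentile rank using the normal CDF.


CDF(z) = 0.5 * (1 + erf(z/sqrt(2)))
erf(1.3506) = 0.9439
CDF = 0.9719
Percentile rank = 0.9719 * 100 = 97.19

97.19


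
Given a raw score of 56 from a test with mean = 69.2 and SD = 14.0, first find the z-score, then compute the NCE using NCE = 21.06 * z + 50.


z = (X - mean) / SD = (56 - 69.2) / 14.0
z = -13.2 / 14.0
z = -0.9429
NCE = NCE = 21.06z + 50
Carry z at full precision (z = -13.2 / 14.0) into the conversion:
NCE = 21.06 * (-13.2 / 14.0) + 50 = -277.992 / 14.0 + 50
NCE = -19.8566 + 50
NCE = 30.1434

30.1434


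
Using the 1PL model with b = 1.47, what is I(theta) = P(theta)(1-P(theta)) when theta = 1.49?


P = 1/(1+exp(-(1.49-1.47))) = 0.505
I = P*(1-P) = 0.505 * 0.495
I = 0.25

0.25


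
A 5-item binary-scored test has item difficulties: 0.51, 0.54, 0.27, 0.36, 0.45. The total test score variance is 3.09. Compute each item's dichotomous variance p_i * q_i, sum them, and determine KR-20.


For each item, compute p_i * q_i:
  Item 1: 0.51 * 0.49 = 0.2499
  Item 2: 0.54 * 0.46 = 0.2484
  Item 3: 0.27 * 0.73 = 0.1971
  Item 4: 0.36 * 0.64 = 0.2304
  Item 5: 0.45 * 0.55 = 0.2475
Sum(p_i * q_i) = 0.2499 + 0.2484 + 0.1971 + 0.2304 + 0.2475 = 1.1733
KR-20 = (k/(k-1)) * (1 - Sum(p_i*q_i) / Var_total)
= (5/4) * (1 - 1.1733/3.09)
= 1.25 * 0.6203
KR-20 = 0.7754

0.7754


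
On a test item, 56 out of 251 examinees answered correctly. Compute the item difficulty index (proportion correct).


Item difficulty p = number correct / total examinees
p = 56 / 251
p = 0.2231

0.2231


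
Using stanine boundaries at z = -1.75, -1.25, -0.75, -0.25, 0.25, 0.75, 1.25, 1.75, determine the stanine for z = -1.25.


Stanine boundaries: [-1.75, -1.25, -0.75, -0.25, 0.25, 0.75, 1.25, 1.75]
z = -1.25
Check each boundary:
  z >= -1.75 -> could be stanine 2
  z >= -1.25 -> could be stanine 3
  z < -0.75
  z < -0.25
  z < 0.25
  z < 0.75
  z < 1.25
  z < 1.75
Highest qualifying boundary gives stanine = 3

3


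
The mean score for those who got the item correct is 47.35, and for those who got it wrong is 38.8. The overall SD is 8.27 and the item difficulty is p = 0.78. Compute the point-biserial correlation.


q = 1 - p = 0.22
rpb = ((M1 - M0) / SD) * sqrt(p * q)
rpb = ((47.35 - 38.8) / 8.27) * sqrt(0.78 * 0.22)
rpb = 0.4283

0.4283


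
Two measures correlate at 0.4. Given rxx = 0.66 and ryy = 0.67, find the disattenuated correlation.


r_corrected = rxy / sqrt(rxx * ryy)
= 0.4 / sqrt(0.66 * 0.67)
= 0.4 / sqrt(0.4422)
= 0.4 / 0.664981
r_corrected = 0.6015

0.6015


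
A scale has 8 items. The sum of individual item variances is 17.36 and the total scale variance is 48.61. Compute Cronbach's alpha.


alpha = (k/(k-1)) * (1 - sum(si^2)/s_total^2)
= (8/7) * (1 - 17.36/48.61)
alpha = 0.7347

0.7347


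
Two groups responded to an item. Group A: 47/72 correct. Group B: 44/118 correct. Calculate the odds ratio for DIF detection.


Odds_A = 47/25 = 1.88
Odds_B = 44/74 = 0.5946
OR = Odds_A / Odds_B = 1.88 / 0.5946
Exactly, OR = (47 * 74) / (25 * 44) = 3478 / 1100
OR = 3.1618

3.1618


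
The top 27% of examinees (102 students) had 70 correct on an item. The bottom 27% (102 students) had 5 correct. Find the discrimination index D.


p_upper = 70/102 = 0.6863
p_lower = 5/102 = 0.049
D = 0.6863 - 0.049 = 0.6373

0.6373


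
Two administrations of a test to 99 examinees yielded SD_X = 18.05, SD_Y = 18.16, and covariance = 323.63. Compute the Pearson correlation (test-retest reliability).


r = cov(X,Y) / (SD_X * SD_Y)
r = 323.63 / (18.05 * 18.16)
r = 323.63 / 327.788
r = 0.9873

0.9873


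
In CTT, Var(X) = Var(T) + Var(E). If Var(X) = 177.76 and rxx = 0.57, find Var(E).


var_true = rxx * var_obs = 0.57 * 177.76 = 101.3232
var_error = var_obs - var_true
var_error = 177.76 - 101.3232
var_error = 76.4368

76.4368


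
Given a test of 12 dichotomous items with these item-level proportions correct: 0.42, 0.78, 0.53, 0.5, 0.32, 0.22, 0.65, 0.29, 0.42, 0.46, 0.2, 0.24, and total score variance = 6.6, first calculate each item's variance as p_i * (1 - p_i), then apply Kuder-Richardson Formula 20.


For each item, compute p_i * q_i:
  Item 1: 0.42 * 0.58 = 0.2436
  Item 2: 0.78 * 0.22 = 0.1716
  Item 3: 0.53 * 0.47 = 0.2491
  Item 4: 0.5 * 0.5 = 0.25
  Item 5: 0.32 * 0.68 = 0.2176
  Item 6: 0.22 * 0.78 = 0.1716
  Item 7: 0.65 * 0.35 = 0.2275
  Item 8: 0.29 * 0.71 = 0.2059
  Item 9: 0.42 * 0.58 = 0.2436
  Item 10: 0.46 * 0.54 = 0.2484
  Item 11: 0.2 * 0.8 = 0.16
  Item 12: 0.24 * 0.76 = 0.1824
Sum(p_i * q_i) = 0.2436 + 0.1716 + 0.2491 + 0.25 + 0.2176 + 0.1716 + 0.2275 + 0.2059 + 0.2436 + 0.2484 + 0.16 + 0.1824 = 2.5713
KR-20 = (k/(k-1)) * (1 - Sum(p_i*q_i) / Var_total)
= (12/11) * (1 - 2.5713/6.6)
= 1.0909 * 0.6104
KR-20 = 0.6659

0.6659


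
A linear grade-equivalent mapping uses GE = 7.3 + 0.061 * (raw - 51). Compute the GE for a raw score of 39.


raw - median = 39 - 51 = -12
slope * diff = 0.061 * -12 = -0.732
GE = 7.3 + -0.732
GE = 6.568

6.568


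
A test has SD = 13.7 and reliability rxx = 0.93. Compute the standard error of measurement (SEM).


SEM = SD * sqrt(1 - rxx)
SEM = 13.7 * sqrt(1 - 0.93)
SEM = 13.7 * sqrt(0.07) = 13.7 * 0.264575
SEM = 3.6247

3.6247


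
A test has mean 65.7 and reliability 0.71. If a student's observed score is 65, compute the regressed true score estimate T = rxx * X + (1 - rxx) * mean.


T_est = rxx * X + (1 - rxx) * mean
T_est = 0.71 * 65 + 0.29 * 65.7
T_est = 46.15 + 19.053
T_est = 65.203

65.203


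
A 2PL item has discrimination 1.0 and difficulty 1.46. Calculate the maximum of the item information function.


For 2PL, max info at theta = b = 1.46
I_max = a^2 / 4 = 1.0^2 / 4
= 1.0 / 4
I_max = 0.25

0.25


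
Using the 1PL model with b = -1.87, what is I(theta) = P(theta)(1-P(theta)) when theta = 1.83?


P = 1/(1+exp(-(1.83--1.87))) = 0.9759
I = P*(1-P) = 0.9759 * 0.0241
I = 0.0235

0.0235


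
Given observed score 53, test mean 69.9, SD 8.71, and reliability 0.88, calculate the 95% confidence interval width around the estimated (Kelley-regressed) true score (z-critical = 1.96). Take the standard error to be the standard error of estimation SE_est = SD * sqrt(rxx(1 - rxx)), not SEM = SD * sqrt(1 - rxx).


True score estimate = 0.88*53 + 0.12*69.9 = 55.028
SE_est = SD * sqrt(rxx * (1 - rxx)) = 8.71 * sqrt(0.88 * 0.12) = 8.71 * sqrt(0.1056) = 2.830415
CI = T_est +/- z * SE_est, so width = 2 * z * SE_est = 2 * 1.96 * 2.830415
Width = 11.0952

11.0952


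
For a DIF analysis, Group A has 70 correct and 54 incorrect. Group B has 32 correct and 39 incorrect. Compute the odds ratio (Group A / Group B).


Odds_A = 70/54 = 1.2963
Odds_B = 32/39 = 0.8205
OR = Odds_A / Odds_B = 1.2963 / 0.8205
Exactly, OR = (70 * 39) / (54 * 32) = 2730 / 1728
OR = 1.5799

1.5799


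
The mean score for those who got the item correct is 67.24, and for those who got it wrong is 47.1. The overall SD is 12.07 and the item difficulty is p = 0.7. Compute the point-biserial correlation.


q = 1 - p = 0.3
rpb = ((M1 - M0) / SD) * sqrt(p * q)
rpb = ((67.24 - 47.1) / 12.07) * sqrt(0.7 * 0.3)
rpb = 0.7646

0.7646


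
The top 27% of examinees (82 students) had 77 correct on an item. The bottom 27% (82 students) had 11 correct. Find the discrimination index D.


p_upper = 77/82 = 0.939
p_lower = 11/82 = 0.1341
D = 0.939 - 0.1341 = 0.8049

0.8049


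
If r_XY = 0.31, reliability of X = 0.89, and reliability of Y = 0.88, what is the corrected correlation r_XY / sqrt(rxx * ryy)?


r_corrected = rxy / sqrt(rxx * ryy)
= 0.31 / sqrt(0.89 * 0.88)
= 0.31 / sqrt(0.7832)
= 0.31 / 0.884986
r_corrected = 0.3503

0.3503


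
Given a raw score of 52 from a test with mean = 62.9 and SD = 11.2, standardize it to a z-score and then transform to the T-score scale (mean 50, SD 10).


z = (X - mean) / SD = (52 - 62.9) / 11.2
z = -10.9 / 11.2
z = -0.9732
T-score = T = 50 + 10z
Carry z at full precision (z = -10.9 / 11.2) into the conversion:
T-score = 50 + 10 * (-10.9 / 11.2) = 50 + -109 / 11.2
T-score = 50 + -9.7321
T-score = 40.2679

40.2679


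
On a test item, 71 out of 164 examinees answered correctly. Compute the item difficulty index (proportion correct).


Item difficulty p = number correct / total examinees
p = 71 / 164
p = 0.4329

0.4329


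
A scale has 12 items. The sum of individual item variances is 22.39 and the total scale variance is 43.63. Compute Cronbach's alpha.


alpha = (k/(k-1)) * (1 - sum(si^2)/s_total^2)
= (12/11) * (1 - 22.39/43.63)
alpha = 0.5311

0.5311


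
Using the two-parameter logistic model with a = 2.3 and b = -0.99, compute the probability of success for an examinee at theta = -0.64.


a*(theta - b) = 2.3 * (-0.64 - -0.99) = 0.805
exp(-0.805) = 0.4471
P = 1 / (1 + 0.4471)
P = 0.691

0.691


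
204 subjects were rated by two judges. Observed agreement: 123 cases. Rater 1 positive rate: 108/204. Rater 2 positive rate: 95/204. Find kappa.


P_o = 123/204 = 0.602941
P_e = (108*95 + 96*109) / 41616 = 0.497982
kappa = (P_o - P_e) / (1 - P_e)
kappa = (0.602941 - 0.497982) / (1 - 0.497982)
kappa = 0.2091

0.2091


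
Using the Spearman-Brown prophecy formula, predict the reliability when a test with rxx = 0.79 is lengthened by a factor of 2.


r_new = (n * rxx) / (1 + (n-1) * rxx)
r_new = (2 * 0.79) / (1 + 1 * 0.79)
r_new = 1.58 / 1.79
r_new = 0.8827

0.8827


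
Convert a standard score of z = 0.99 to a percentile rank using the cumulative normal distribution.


CDF(z) = 0.5 * (1 + erf(z/sqrt(2)))
erf(0.7) = 0.6778
CDF = 0.8389
Percentile rank = 0.8389 * 100 = 83.89

83.89


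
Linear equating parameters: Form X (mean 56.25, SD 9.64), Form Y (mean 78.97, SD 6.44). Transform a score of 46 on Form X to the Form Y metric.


slope = SD_Y / SD_X = 6.44 / 9.64 ~ 0.668
intercept = mean_Y - slope * mean_X = 78.97 - (6.44 / 9.64) * 56.25 ~ 41.3922
Y = slope * X + intercept. To avoid rounding drift from the rounded slope/intercept, evaluate the equivalent form Y = mean_Y + SD_Y * (X - mean_X) / SD_X at full precision:
Y = 78.97 + 6.44 * (46 - 56.25) / 9.64
Y = 78.97 - 6.44 * 10.25 / 9.64
Y = 78.97 - 66.01 / 9.64
Y = 78.97 - 6.8475
Y = 72.1225

72.1225


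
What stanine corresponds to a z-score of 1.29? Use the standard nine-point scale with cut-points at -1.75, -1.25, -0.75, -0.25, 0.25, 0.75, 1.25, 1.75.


Stanine boundaries: [-1.75, -1.25, -0.75, -0.25, 0.25, 0.75, 1.25, 1.75]
z = 1.29
Check each boundary:
  z >= -1.75 -> could be stanine 2
  z >= -1.25 -> could be stanine 3
  z >= -0.75 -> could be stanine 4
  z >= -0.25 -> could be stanine 5
  z >= 0.25 -> could be stanine 6
  z >= 0.75 -> could be stanine 7
  z >= 1.25 -> could be stanine 8
  z < 1.75
Highest qualifying boundary gives stanine = 8

8


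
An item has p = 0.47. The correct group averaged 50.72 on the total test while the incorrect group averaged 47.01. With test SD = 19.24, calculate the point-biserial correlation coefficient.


q = 1 - p = 0.53
rpb = ((M1 - M0) / SD) * sqrt(p * q)
rpb = ((50.72 - 47.01) / 19.24) * sqrt(0.47 * 0.53)
rpb = 0.0962

0.0962


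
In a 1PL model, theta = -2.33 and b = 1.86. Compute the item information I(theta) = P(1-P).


P = 1/(1+exp(-(-2.33-1.86))) = 0.0149
I = P*(1-P) = 0.0149 * 0.9851
I = 0.0147

0.0147


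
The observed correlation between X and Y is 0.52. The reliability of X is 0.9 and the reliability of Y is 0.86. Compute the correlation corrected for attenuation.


r_corrected = rxy / sqrt(rxx * ryy)
= 0.52 / sqrt(0.9 * 0.86)
= 0.52 / sqrt(0.774)
= 0.52 / 0.879773
r_corrected = 0.5911

0.5911


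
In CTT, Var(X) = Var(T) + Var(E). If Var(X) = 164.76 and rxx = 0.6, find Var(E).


var_true = rxx * var_obs = 0.6 * 164.76 = 98.856
var_error = var_obs - var_true
var_error = 164.76 - 98.856
var_error = 65.904

65.904


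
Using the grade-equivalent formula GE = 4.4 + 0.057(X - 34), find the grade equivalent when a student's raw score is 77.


raw - median = 77 - 34 = 43
slope * diff = 0.057 * 43 = 2.451
GE = 4.4 + 2.451
GE = 6.851

6.851


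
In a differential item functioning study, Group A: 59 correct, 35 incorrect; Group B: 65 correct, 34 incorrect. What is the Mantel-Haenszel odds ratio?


Odds_A = 59/35 = 1.6857
Odds_B = 65/34 = 1.9118
OR = Odds_A / Odds_B = 1.6857 / 1.9118
Exactly, OR = (59 * 34) / (35 * 65) = 2006 / 2275
OR = 0.8818

0.8818


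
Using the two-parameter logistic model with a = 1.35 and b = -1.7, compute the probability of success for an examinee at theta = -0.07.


a*(theta - b) = 1.35 * (-0.07 - -1.7) = 2.2005
exp(-2.2005) = 0.1107
P = 1 / (1 + 0.1107)
P = 0.9003

0.9003


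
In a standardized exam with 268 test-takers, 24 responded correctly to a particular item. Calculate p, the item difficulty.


Item difficulty p = number correct / total examinees
p = 24 / 268
p = 0.0896

0.0896


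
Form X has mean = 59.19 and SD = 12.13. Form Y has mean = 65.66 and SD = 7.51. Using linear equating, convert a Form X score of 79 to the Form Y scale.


slope = SD_Y / SD_X = 7.51 / 12.13 ~ 0.6191
intercept = mean_Y - slope * mean_X = 65.66 - (7.51 / 12.13) * 59.19 ~ 29.0139
Y = slope * X + intercept. To avoid rounding drift from the rounded slope/intercept, evaluate the equivalent form Y = mean_Y + SD_Y * (X - mean_X) / SD_X at full precision:
Y = 65.66 + 7.51 * (79 - 59.19) / 12.13
Y = 65.66 + 7.51 * 19.81 / 12.13
Y = 65.66 + 148.7731 / 12.13
Y = 65.66 + 12.2649
Y = 77.9249

77.9249


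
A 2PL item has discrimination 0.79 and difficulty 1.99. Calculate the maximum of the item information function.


For 2PL, max info at theta = b = 1.99
I_max = a^2 / 4 = 0.79^2 / 4
= 0.6241 / 4
I_max = 0.156

0.156


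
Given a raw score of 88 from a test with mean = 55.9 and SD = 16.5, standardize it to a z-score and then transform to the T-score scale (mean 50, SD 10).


z = (X - mean) / SD = (88 - 55.9) / 16.5
z = 32.1 / 16.5
z = 1.9455
T-score = T = 50 + 10z
Carry z at full precision (z = 32.1 / 16.5) into the conversion:
T-score = 50 + 10 * (32.1 / 16.5) = 50 + 321 / 16.5
T-score = 50 + 19.4545
T-score = 69.4545

69.4545


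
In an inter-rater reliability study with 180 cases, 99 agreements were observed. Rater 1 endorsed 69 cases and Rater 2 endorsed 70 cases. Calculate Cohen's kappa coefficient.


P_o = 99/180 = 0.55
P_e = (69*70 + 111*110) / 32400 = 0.525926
kappa = (P_o - P_e) / (1 - P_e)
kappa = (0.55 - 0.525926) / (1 - 0.525926)
kappa = 0.0508

0.0508


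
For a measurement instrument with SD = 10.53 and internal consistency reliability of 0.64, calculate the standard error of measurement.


SEM = SD * sqrt(1 - rxx)
SEM = 10.53 * sqrt(1 - 0.64)
SEM = 10.53 * sqrt(0.36) = 10.53 * 0.6
SEM = 6.318

6.318


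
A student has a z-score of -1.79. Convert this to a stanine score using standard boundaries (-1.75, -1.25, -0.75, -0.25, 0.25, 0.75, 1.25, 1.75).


Stanine boundaries: [-1.75, -1.25, -0.75, -0.25, 0.25, 0.75, 1.25, 1.75]
z = -1.79
Check each boundary:
  z < -1.75
  z < -1.25
  z < -0.75
  z < -0.25
  z < 0.25
  z < 0.75
  z < 1.25
  z < 1.75
Highest qualifying boundary gives stanine = 1

1


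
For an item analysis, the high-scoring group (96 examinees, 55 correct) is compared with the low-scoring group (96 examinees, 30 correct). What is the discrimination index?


p_upper = 55/96 = 0.5729
p_lower = 30/96 = 0.3125
D = 0.5729 - 0.3125 = 0.2604

0.2604


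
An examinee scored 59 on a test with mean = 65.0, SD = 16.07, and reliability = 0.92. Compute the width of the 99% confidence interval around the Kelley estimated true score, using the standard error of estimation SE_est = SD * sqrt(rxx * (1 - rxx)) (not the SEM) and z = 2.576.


True score estimate = 0.92*59 + 0.08*65.0 = 59.48
SE_est = SD * sqrt(rxx * (1 - rxx)) = 16.07 * sqrt(0.92 * 0.08) = 16.07 * sqrt(0.0736) = 4.359682
CI = T_est +/- z * SE_est, so width = 2 * z * SE_est = 2 * 2.576 * 4.359682
Width = 22.4611

22.4611


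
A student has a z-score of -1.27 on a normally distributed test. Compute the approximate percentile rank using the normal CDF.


CDF(z) = 0.5 * (1 + erf(z/sqrt(2)))
erf(-0.898) = -0.7959
CDF = 0.102
Percentile rank = 0.102 * 100 = 10.2

10.2


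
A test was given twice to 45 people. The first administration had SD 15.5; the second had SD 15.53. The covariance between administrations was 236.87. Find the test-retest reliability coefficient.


r = cov(X,Y) / (SD_X * SD_Y)
r = 236.87 / (15.5 * 15.53)
r = 236.87 / 240.715
r = 0.984

0.984


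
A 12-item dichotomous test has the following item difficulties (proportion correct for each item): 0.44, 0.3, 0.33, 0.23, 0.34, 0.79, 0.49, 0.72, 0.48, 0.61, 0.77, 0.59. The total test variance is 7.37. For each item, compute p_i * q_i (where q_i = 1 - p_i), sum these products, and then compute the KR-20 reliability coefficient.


For each item, compute p_i * q_i:
  Item 1: 0.44 * 0.56 = 0.2464
  Item 2: 0.3 * 0.7 = 0.21
  Item 3: 0.33 * 0.67 = 0.2211
  Item 4: 0.23 * 0.77 = 0.1771
  Item 5: 0.34 * 0.66 = 0.2244
  Item 6: 0.79 * 0.21 = 0.1659
  Item 7: 0.49 * 0.51 = 0.2499
  Item 8: 0.72 * 0.28 = 0.2016
  Item 9: 0.48 * 0.52 = 0.2496
  Item 10: 0.61 * 0.39 = 0.2379
  Item 11: 0.77 * 0.23 = 0.1771
  Item 12: 0.59 * 0.41 = 0.2419
Sum(p_i * q_i) = 0.2464 + 0.21 + 0.2211 + 0.1771 + 0.2244 + 0.1659 + 0.2499 + 0.2016 + 0.2496 + 0.2379 + 0.1771 + 0.2419 = 2.6029
KR-20 = (k/(k-1)) * (1 - Sum(p_i*q_i) / Var_total)
= (12/11) * (1 - 2.6029/7.37)
= 1.0909 * 0.6468
KR-20 = 0.7056

0.7056


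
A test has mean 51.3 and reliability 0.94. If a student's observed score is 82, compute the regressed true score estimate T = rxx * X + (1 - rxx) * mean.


T_est = rxx * X + (1 - rxx) * mean
T_est = 0.94 * 82 + 0.06 * 51.3
T_est = 77.08 + 3.078
T_est = 80.158

80.158


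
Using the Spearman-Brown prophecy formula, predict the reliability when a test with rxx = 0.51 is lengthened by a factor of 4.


r_new = (n * rxx) / (1 + (n-1) * rxx)
r_new = (4 * 0.51) / (1 + 3 * 0.51)
r_new = 2.04 / 2.53
r_new = 0.8063

0.8063


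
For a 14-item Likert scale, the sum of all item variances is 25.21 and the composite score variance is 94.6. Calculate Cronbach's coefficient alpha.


alpha = (k/(k-1)) * (1 - sum(si^2)/s_total^2)
= (14/13) * (1 - 25.21/94.6)
alpha = 0.7899

0.7899


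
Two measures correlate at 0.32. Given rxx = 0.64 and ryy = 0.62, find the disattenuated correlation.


r_corrected = rxy / sqrt(rxx * ryy)
= 0.32 / sqrt(0.64 * 0.62)
= 0.32 / sqrt(0.3968)
= 0.32 / 0.629921
r_corrected = 0.508

0.508


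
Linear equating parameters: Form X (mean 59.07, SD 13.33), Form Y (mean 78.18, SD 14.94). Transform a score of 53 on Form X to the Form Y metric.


slope = SD_Y / SD_X = 14.94 / 13.33 ~ 1.1208
intercept = mean_Y - slope * mean_X = 78.18 - (14.94 / 13.33) * 59.07 ~ 11.9755
Y = slope * X + intercept. To avoid rounding drift from the rounded slope/intercept, evaluate the equivalent form Y = mean_Y + SD_Y * (X - mean_X) / SD_X at full precision:
Y = 78.18 + 14.94 * (53 - 59.07) / 13.33
Y = 78.18 - 14.94 * 6.07 / 13.33
Y = 78.18 - 90.6858 / 13.33
Y = 78.18 - 6.8031
Y = 71.3769

71.3769


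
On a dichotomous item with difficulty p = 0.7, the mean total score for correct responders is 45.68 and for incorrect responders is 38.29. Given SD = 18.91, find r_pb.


q = 1 - p = 0.3
rpb = ((M1 - M0) / SD) * sqrt(p * q)
rpb = ((45.68 - 38.29) / 18.91) * sqrt(0.7 * 0.3)
rpb = 0.1791

0.1791


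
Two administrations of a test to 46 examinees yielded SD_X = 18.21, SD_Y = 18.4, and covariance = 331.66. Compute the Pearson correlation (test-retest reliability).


r = cov(X,Y) / (SD_X * SD_Y)
r = 331.66 / (18.21 * 18.4)
r = 331.66 / 335.064
r = 0.9898

0.9898


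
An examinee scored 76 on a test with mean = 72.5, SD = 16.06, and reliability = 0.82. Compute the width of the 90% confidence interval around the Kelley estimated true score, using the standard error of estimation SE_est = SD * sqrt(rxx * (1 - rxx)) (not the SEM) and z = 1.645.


True score estimate = 0.82*76 + 0.18*72.5 = 75.37
SE_est = SD * sqrt(rxx * (1 - rxx)) = 16.06 * sqrt(0.82 * 0.18) = 16.06 * sqrt(0.1476) = 6.170051
CI = T_est +/- z * SE_est, so width = 2 * z * SE_est = 2 * 1.645 * 6.170051
Width = 20.2995

20.2995


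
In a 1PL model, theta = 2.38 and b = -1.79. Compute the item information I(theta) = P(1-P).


P = 1/(1+exp(-(2.38--1.79))) = 0.9848
I = P*(1-P) = 0.9848 * 0.0152
I = 0.015

0.015


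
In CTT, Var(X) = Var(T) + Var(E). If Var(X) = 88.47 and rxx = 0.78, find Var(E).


var_true = rxx * var_obs = 0.78 * 88.47 = 69.0066
var_error = var_obs - var_true
var_error = 88.47 - 69.0066
var_error = 19.4634

19.4634


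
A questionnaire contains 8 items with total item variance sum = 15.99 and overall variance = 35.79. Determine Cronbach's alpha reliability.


alpha = (k/(k-1)) * (1 - sum(si^2)/s_total^2)
= (8/7) * (1 - 15.99/35.79)
alpha = 0.6323

0.6323


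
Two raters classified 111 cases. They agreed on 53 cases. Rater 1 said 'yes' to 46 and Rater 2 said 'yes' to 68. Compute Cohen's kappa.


P_o = 53/111 = 0.477477
P_e = (46*68 + 65*43) / 12321 = 0.480724
kappa = (P_o - P_e) / (1 - P_e)
kappa = (0.477477 - 0.480724) / (1 - 0.480724)
kappa = -0.0063

-0.0063


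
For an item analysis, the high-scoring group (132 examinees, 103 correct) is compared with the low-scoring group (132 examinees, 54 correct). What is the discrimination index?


p_upper = 103/132 = 0.7803
p_lower = 54/132 = 0.4091
D = 0.7803 - 0.4091 = 0.3712

0.3712


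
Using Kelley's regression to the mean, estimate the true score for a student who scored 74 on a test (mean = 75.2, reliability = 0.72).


T_est = rxx * X + (1 - rxx) * mean
T_est = 0.72 * 74 + 0.28 * 75.2
T_est = 53.28 + 21.056
T_est = 74.336

74.336


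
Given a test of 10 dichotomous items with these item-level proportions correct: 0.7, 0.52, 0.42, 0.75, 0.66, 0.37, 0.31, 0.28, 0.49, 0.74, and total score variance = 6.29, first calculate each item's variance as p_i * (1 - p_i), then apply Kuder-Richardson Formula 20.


For each item, compute p_i * q_i:
  Item 1: 0.7 * 0.3 = 0.21
  Item 2: 0.52 * 0.48 = 0.2496
  Item 3: 0.42 * 0.58 = 0.2436
  Item 4: 0.75 * 0.25 = 0.1875
  Item 5: 0.66 * 0.34 = 0.2244
  Item 6: 0.37 * 0.63 = 0.2331
  Item 7: 0.31 * 0.69 = 0.2139
  Item 8: 0.28 * 0.72 = 0.2016
  Item 9: 0.49 * 0.51 = 0.2499
  Item 10: 0.74 * 0.26 = 0.1924
Sum(p_i * q_i) = 0.21 + 0.2496 + 0.2436 + 0.1875 + 0.2244 + 0.2331 + 0.2139 + 0.2016 + 0.2499 + 0.1924 = 2.206
KR-20 = (k/(k-1)) * (1 - Sum(p_i*q_i) / Var_total)
= (10/9) * (1 - 2.206/6.29)
= 1.1111 * 0.6493
KR-20 = 0.7214

0.7214
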